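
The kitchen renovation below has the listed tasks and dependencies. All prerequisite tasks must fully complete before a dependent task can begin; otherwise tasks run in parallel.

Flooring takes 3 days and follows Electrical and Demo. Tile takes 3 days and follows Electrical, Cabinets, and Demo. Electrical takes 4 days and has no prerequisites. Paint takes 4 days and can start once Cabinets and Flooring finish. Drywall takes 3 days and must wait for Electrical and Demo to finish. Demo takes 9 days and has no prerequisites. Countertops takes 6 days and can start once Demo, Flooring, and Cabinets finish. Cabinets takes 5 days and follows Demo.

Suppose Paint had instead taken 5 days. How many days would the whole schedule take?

As given, the longest chain is Demo→Cabinets→Countertops = 9+5+6 = 20, so the finish is 20 days.
Paint has 2 days of float (longest path through it is 18).
No other chain overtakes it, so the finish is 20 days.

20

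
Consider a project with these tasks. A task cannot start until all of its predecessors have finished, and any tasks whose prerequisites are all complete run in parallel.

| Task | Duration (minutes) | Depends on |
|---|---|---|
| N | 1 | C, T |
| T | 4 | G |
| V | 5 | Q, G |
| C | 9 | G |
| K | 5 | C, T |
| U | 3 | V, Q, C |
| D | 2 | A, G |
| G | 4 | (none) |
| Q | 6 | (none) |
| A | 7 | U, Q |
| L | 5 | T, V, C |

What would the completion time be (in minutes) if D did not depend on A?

Original critical path: G→C→U→A→D = 4+9+3+7+2 = 25 ⇒ 25 minutes.
Without A→D, D's earliest start moves from 23 to 4.
New critical path: G→C→U→A = 4+9+3+7 = 23 ⇒ 23 minutes.

23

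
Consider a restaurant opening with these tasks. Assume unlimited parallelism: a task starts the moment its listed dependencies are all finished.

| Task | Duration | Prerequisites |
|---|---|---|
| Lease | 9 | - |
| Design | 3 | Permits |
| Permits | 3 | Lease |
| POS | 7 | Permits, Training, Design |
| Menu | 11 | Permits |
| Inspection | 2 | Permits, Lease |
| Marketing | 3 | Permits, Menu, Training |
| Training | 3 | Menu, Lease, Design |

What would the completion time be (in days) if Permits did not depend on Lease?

24

With the dependency in place, Lease→Permits→Menu→Training→POS = 9+3+11+3+7 = 33 sets the finish at 33 days.
Without Lease→Permits, Permits's earliest start moves from 9 to 0.
After: Permits→Menu→Training→POS = 3+11+3+7 = 24 → 24 days.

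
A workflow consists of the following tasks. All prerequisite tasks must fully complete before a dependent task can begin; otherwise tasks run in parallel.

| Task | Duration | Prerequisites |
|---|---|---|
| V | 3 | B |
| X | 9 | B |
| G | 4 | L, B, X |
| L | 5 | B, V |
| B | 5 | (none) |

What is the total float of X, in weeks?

0

Critical path: B→X→G = 5+9+4 = 18, so the finish is 18 weeks.
X finishes as early as 14 and must finish by 14.
So X can slip 14 − 14 = 0 weeks.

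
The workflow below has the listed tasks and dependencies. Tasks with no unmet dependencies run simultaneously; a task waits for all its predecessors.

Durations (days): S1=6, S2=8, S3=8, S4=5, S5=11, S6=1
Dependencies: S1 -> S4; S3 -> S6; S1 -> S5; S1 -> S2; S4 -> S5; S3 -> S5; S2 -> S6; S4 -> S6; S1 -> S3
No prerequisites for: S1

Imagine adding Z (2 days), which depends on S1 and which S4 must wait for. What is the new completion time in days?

25

Originally the workflow takes 25 days.
With Z inserted, S4 now waits for max(S1, Z).
New critical path: S1→S3→S5 = 6+8+11 = 25 ⇒ 25 days.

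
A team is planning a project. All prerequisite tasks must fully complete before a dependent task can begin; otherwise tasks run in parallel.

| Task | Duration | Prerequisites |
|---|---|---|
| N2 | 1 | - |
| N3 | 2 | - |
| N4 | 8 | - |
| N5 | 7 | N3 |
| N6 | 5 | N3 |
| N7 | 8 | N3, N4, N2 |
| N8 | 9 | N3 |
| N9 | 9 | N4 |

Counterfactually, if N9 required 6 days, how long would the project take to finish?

16

Critical path before the change: N4→N9 = 8+9 = 17 giving 17 days.
N9 is on the critical path; changing it to 6 makes that path 14 days.
Now N4→N7 = 8+8 = 16 is longest, so the finish becomes 16 days.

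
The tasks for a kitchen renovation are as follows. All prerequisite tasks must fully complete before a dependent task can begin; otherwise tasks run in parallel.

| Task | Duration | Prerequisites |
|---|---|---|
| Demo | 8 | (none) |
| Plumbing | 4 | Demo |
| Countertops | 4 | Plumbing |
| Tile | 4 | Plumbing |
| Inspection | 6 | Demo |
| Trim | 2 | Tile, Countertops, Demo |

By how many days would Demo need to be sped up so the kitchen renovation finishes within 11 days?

Current finish: 18 days; target: 11.
Demo is on every critical path, so each day cut from Demo cuts the finish by one (this holds down to a finish of 11).
Need 18 − 11 = 7 days off Demo → Demo becomes 1 day, finish becomes 11.

7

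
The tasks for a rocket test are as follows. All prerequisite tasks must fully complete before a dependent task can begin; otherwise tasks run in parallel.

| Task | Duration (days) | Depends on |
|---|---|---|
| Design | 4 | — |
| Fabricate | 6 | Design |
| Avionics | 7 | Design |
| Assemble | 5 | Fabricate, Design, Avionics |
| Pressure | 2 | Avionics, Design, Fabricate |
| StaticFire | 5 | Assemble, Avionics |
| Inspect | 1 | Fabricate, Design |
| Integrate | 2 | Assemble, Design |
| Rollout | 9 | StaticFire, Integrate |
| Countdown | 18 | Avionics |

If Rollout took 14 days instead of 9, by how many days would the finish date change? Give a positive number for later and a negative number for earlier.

Critical path before the change: Design→Avionics→Assemble→StaticFire→Rollout = 4+7+5+5+9 = 30 giving 30 days.
Rollout is on the critical path; changing it to 14 makes that path 35 days.
That remains the longest chain; total 35 days.
Change in finish: 35 − 30 = +5 days.

5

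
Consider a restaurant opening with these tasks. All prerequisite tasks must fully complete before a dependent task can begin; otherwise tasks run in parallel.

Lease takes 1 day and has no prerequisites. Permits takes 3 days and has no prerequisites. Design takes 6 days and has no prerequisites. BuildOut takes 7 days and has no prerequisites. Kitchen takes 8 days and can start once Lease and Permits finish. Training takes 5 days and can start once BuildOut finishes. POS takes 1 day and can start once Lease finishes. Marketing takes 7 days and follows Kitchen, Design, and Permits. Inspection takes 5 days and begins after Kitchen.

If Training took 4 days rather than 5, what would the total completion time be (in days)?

Actual critical path: Permits→Kitchen→Marketing = 3+8+7 = 18 ⇒ 18 days.
The longest path through Training is only 12 days, so Training has float 6.
The critical path is still Permits→Kitchen→Marketing; finish is now 18 days.

18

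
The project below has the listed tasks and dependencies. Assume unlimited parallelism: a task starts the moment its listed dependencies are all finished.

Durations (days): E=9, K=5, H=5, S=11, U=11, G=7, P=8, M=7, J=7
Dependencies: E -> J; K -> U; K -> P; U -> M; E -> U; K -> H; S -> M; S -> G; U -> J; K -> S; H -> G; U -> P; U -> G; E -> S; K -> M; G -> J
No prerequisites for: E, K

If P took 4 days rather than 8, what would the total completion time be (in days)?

34

As given, the longest chain is E→S→G→J = 9+11+7+7 = 34, so the finish is 34 days.
P has 6 days of float (longest path through it is 28).
The critical path is still E→S→G→J; finish is now 34 days.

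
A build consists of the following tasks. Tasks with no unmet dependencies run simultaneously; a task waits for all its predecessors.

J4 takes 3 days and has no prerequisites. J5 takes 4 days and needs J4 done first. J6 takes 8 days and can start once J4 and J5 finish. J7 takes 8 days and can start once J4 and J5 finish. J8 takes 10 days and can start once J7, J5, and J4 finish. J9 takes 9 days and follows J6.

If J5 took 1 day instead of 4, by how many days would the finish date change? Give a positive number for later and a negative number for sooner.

-3

As given, the longest chain is J4→J5→J7→J8 = 3+4+8+10 = 25, so the finish is 25 days.
Since J5 is critical, the -3 change carries straight to that chain (now 22 days).
The critical path is still J4→J5→J7→J8; finish is now 22 days.
Change in finish: 22 − 25 = -3 days.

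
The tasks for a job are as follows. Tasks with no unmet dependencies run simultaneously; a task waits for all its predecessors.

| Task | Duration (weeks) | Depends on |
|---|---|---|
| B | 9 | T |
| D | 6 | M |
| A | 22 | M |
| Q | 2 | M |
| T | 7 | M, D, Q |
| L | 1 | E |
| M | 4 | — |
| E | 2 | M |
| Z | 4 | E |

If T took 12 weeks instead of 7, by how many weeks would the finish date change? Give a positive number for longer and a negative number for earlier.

5

Actual critical path: M→D→T→B = 4+6+7+9 = 26 ⇒ 26 weeks.
Since T is critical, the +5 change carries straight to that chain (now 31 weeks).
The critical path is still M→D→T→B; finish is now 31 weeks.
Change in finish: 31 − 26 = +5 weeks.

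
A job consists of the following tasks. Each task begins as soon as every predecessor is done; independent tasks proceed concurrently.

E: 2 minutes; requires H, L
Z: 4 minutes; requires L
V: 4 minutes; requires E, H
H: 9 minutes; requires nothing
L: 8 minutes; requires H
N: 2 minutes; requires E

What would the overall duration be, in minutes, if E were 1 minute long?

22

As given, the longest chain is H→L→E→V = 9+8+2+4 = 23, so the finish is 23 minutes.
E lies on that path, so at 1 minute the path becomes 22 minutes.
The critical path is still H→L→E→V; finish is now 22 minutes.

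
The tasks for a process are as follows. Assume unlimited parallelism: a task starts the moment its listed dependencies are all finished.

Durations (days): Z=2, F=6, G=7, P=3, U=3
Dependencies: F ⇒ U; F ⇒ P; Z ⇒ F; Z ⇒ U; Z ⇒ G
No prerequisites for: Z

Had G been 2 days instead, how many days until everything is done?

11

Baseline: Z→F→P = 2+6+3 = 11 → 11 days.
G has 2 days of float (longest path through it is 9).
No other chain overtakes it, so the finish is 11 days.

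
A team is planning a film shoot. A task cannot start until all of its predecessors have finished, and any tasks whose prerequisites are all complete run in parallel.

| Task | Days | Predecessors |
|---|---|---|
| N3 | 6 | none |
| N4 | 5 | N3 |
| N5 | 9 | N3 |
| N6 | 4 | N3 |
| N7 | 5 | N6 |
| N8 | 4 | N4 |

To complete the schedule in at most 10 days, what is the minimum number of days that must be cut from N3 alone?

Current finish: 15 days; target: 10.
N3 is on every critical path, so each day cut from N3 cuts the finish by one (this holds down to a finish of 10).
Need 15 − 10 = 5 days off N3 → N3 becomes 1 day, finish becomes 10.

5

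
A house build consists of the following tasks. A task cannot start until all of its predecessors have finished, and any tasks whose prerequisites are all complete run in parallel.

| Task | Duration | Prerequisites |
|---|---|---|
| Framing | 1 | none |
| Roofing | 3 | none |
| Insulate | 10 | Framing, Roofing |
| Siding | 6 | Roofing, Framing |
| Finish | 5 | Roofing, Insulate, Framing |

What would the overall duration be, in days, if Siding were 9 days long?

18

Critical path before the change: Roofing→Insulate→Finish = 3+10+5 = 18 giving 18 days.
Siding is off the critical path — its longest chain is 9 days, giving 9 of slack.
No other chain overtakes it, so the finish is 18 days.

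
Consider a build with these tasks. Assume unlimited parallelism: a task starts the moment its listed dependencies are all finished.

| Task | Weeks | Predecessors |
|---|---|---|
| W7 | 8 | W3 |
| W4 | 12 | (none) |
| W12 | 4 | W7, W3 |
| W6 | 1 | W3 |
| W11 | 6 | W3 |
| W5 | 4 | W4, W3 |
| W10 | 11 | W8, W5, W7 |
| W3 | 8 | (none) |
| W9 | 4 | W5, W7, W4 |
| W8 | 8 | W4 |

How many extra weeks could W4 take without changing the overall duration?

W4→W8→W10 = 12+8+11 = 31 sets the makespan at 31 weeks.
W4 finishes as early as 12 and must finish by 12.
Slack of W4 = 0 − 0 = 0 weeks.

0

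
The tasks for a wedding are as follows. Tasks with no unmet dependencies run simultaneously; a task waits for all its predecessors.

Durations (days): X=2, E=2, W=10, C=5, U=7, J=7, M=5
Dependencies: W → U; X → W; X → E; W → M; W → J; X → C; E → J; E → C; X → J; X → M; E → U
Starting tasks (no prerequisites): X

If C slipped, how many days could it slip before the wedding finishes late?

Critical path: X→W→U = 2+10+7 = 19, so the finish is 19 days.
C finishes as early as 9 and must finish by 19.
Float = 19 − 9 = 10.

10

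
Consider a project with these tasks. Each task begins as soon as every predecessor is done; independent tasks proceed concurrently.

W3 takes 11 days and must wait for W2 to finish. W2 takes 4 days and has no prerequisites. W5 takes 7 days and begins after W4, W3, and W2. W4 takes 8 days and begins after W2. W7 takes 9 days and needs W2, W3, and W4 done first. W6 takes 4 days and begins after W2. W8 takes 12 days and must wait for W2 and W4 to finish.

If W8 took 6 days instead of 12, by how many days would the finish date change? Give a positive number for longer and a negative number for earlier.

Actual critical path: W2→W4→W8 = 4+8+12 = 24 ⇒ 24 days.
W8 lies on that path, so at 6 days the path becomes 18 days.
Now W2→W3→W7 = 4+11+9 = 24 is longest, so the finish becomes 24 days.
Change in finish: 24 − 24 = +0 days.

0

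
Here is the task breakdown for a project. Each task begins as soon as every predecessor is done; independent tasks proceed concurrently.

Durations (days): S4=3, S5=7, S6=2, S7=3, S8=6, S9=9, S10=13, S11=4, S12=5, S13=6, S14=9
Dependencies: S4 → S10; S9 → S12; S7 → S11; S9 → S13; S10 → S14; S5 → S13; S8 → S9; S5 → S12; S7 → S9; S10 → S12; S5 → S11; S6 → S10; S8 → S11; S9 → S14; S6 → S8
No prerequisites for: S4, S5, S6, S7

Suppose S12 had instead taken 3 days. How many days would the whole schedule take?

Critical path before the change: S6→S8→S9→S14 = 2+6+9+9 = 26 giving 26 days.
S12 has 4 days of float (longest path through it is 22).
No other chain overtakes it, so the finish is 26 days.

26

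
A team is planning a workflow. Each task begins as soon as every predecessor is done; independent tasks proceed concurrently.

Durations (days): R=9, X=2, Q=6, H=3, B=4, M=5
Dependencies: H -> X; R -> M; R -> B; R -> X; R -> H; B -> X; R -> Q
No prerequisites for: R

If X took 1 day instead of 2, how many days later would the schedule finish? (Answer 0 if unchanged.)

0

As given, the longest chain is R→B→X = 9+4+2 = 15, so the finish is 15 days.
X is on the critical path; changing it to 1 makes that path 14 days.
Now R→Q = 9+6 = 15 is longest, so the finish becomes 15 days.
Change in finish: 15 − 15 = +0 days.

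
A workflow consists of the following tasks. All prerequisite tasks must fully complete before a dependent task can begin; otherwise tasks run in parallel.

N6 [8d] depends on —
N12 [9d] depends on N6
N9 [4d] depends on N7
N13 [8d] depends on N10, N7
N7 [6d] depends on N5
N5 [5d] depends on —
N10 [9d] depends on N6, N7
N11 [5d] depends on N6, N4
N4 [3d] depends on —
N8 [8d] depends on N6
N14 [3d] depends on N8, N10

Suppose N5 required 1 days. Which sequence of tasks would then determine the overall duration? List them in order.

Baseline: N5→N7→N10→N13 = 5+6+9+8 = 28 → 28 days.
N5 lies on that path, so at 1 day the path becomes 24 days.
New critical path: N6→N10→N13 = 8+9+8 = 25 ⇒ 25 days.

N6, N10, N13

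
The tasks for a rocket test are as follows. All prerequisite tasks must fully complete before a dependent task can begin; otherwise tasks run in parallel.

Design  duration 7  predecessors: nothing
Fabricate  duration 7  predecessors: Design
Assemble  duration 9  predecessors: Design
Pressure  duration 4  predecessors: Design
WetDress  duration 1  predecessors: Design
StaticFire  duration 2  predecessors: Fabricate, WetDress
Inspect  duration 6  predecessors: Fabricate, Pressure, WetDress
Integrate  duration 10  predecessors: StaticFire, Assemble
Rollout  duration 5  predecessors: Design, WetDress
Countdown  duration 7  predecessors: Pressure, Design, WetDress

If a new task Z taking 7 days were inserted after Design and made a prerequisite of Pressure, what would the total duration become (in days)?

Originally the schedule takes 26 days.
With Z inserted, Pressure now waits for max(Design, Z).
New critical path: Design→Fabricate→StaticFire→Integrate = 7+7+2+10 = 26 ⇒ 26 days.

26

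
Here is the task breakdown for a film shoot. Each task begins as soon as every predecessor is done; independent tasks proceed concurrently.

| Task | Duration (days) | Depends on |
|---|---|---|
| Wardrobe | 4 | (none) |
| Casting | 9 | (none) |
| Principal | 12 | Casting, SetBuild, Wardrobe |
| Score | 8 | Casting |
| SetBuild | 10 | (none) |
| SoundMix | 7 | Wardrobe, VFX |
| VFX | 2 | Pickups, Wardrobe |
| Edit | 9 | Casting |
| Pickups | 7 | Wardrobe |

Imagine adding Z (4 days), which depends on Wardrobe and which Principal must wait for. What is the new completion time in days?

Originally the project takes 22 days.
With Z inserted, Principal now waits for max(Casting, SetBuild, Wardrobe, Z).
New critical path: SetBuild→Principal = 10+12 = 22 ⇒ 22 days.

22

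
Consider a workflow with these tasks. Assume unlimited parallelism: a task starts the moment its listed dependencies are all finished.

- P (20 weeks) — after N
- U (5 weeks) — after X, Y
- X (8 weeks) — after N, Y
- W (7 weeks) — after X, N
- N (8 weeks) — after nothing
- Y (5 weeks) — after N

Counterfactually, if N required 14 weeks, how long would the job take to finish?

The binding path is N→Y→X→W = 8+5+8+7 = 28; finish at 28 weeks.
N lies on that path, so at 14 weeks the path becomes 34 weeks.
No other chain overtakes it, so the finish is 34 weeks.

34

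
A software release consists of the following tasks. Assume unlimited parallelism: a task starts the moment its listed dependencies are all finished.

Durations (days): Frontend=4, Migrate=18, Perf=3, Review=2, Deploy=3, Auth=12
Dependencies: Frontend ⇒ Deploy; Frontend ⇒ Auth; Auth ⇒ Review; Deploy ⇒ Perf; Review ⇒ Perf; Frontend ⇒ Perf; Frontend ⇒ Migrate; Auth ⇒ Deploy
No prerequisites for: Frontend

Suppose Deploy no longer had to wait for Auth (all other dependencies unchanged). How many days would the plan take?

22

With the dependency in place, Frontend→Auth→Deploy→Perf = 4+12+3+3 = 22 sets the finish at 22 days.
Without Auth→Deploy, Deploy's earliest start moves from 16 to 4.
The longest chain is now Frontend→Migrate = 4+18 = 22, so the plan takes 22 days.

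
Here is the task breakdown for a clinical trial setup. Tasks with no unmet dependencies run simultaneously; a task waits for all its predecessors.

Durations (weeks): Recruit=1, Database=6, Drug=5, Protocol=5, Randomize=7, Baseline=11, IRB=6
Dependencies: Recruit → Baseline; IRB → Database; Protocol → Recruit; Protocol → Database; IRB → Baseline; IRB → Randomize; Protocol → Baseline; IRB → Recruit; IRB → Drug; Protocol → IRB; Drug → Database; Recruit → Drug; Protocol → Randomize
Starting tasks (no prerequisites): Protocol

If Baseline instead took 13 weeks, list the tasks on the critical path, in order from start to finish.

Protocol, IRB, Recruit, Baseline

Actual critical path: Protocol→IRB→Recruit→Baseline = 5+6+1+11 = 23 ⇒ 23 weeks.
Baseline lies on that path, so at 13 weeks the path becomes 25 weeks.
That remains the longest chain; total 25 weeks.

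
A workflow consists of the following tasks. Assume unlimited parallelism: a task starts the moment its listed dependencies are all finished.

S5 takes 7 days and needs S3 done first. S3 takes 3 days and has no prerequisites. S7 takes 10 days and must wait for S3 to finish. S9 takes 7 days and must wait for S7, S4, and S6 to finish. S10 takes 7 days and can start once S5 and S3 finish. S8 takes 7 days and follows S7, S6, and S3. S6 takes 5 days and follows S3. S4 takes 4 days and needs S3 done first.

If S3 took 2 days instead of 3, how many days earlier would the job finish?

1

Actual critical path: S3→S7→S8 = 3+10+7 = 20 ⇒ 20 days.
S3 lies on that path, so at 2 days the path becomes 19 days.
That remains the longest chain; total 19 days.
Change in finish: 19 − 20 = -1 days.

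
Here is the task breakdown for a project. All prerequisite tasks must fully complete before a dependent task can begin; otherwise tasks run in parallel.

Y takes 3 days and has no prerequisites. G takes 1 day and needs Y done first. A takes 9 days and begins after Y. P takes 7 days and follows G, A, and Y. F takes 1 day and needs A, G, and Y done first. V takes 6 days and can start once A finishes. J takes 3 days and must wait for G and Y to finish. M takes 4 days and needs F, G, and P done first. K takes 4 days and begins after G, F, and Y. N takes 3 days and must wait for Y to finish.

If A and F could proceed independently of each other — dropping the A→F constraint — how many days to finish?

23

Before: longest chain Y→A→P→M = 3+9+7+4 = 23, finish 23.
Without A→F, F's earliest start moves from 12 to 4.
After: Y→A→P→M = 3+9+7+4 = 23 → 23 days.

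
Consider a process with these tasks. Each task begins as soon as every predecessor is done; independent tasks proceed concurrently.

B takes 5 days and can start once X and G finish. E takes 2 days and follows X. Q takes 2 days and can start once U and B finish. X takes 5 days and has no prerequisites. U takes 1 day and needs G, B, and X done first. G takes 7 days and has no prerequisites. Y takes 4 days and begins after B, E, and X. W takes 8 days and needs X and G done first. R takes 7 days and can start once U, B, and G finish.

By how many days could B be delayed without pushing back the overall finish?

0

The longest chain is G→B→U→R = 7+5+1+7 = 20; overall finish 20 days.
B finishes as early as 12 and must finish by 12.
So B can slip 12 − 12 = 0 days.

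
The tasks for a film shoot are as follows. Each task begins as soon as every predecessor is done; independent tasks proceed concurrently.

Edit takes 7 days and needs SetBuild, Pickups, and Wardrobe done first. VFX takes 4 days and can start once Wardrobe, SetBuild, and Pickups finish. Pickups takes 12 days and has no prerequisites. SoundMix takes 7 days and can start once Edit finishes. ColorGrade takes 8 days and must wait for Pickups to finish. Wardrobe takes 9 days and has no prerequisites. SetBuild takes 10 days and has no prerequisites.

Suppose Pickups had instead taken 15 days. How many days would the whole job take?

As given, the longest chain is Pickups→Edit→SoundMix = 12+7+7 = 26, so the finish is 26 days.
Since Pickups is critical, the +3 change carries straight to that chain (now 29 days).
The critical path is still Pickups→Edit→SoundMix; finish is now 29 days.

29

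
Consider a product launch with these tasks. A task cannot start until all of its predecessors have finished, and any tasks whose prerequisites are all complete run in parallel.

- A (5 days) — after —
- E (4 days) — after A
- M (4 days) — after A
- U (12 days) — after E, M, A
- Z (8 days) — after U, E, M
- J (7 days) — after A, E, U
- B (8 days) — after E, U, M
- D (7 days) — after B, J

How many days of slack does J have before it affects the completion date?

1

A→E→U→B→D = 5+4+12+8+7 = 36 sets the makespan at 36 days.
The longest chain containing J totals 35 days.
Float = 36 − 35 = 1.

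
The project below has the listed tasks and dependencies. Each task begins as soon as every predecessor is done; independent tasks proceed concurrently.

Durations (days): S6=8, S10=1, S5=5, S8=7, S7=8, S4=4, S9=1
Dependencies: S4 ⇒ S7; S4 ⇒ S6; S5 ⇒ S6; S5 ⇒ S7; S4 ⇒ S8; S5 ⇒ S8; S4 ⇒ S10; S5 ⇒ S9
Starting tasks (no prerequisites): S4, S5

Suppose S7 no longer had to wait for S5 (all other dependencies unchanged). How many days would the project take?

13

Original critical path: S5→S6 = 5+8 = 13 ⇒ 13 days.
Without S5→S7, S7's earliest start moves from 5 to 4.
The longest chain is now S5→S6 = 5+8 = 13, so the project takes 13 days.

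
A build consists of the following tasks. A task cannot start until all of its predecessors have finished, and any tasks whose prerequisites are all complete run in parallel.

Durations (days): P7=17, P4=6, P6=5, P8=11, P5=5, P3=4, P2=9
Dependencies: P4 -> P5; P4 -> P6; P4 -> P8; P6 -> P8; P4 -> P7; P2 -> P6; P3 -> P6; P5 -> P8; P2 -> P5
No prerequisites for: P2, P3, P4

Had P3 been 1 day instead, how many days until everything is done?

As given, the longest chain is P2→P5→P8 = 9+5+11 = 25, so the finish is 25 days.
The longest path through P3 is only 20 days, so P3 has float 5.
That remains the longest chain; total 25 days.

25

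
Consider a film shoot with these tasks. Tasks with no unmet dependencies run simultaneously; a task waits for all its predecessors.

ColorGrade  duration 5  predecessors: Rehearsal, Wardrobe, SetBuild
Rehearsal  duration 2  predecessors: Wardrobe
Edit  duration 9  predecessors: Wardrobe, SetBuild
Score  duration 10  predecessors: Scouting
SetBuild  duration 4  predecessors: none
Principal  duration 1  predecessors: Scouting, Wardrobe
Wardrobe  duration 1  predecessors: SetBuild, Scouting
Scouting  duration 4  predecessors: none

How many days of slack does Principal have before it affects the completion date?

Critical path: Scouting→Wardrobe→Edit = 4+1+9 = 14, so the finish is 14 days.
Principal finishes as early as 6 and must finish by 14.
So Principal can slip 14 − 6 = 8 days.

8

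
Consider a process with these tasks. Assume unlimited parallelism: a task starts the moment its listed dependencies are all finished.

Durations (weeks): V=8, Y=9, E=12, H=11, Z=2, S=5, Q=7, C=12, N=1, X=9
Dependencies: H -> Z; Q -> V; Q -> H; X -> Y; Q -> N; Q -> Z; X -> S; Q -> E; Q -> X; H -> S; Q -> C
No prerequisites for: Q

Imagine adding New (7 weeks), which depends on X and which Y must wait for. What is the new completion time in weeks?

Originally the process takes 25 weeks.
With New inserted, Y now waits for max(X, New).
New critical path: Q→X→New→Y = 7+9+7+9 = 32 ⇒ 32 weeks.

32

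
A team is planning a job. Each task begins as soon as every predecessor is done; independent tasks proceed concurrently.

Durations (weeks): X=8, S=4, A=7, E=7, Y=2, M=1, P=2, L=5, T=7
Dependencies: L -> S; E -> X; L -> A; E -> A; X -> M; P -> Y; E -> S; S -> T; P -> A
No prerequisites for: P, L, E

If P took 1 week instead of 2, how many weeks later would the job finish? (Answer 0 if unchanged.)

Baseline: E→S→T = 7+4+7 = 18 → 18 weeks.
P is off the critical path — its longest chain is 9 weeks, giving 9 of slack.
No other chain overtakes it, so the finish is 18 weeks.
Change in finish: 18 − 18 = +0 weeks.

0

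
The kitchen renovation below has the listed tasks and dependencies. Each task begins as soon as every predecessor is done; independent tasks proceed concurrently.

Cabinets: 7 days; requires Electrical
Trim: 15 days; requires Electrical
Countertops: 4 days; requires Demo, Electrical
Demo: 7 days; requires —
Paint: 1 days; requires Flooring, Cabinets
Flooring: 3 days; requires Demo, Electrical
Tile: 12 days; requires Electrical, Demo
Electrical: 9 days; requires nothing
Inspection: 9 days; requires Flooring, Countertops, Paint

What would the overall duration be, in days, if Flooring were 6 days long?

26

Actual critical path: Electrical→Cabinets→Paint→Inspection = 9+7+1+9 = 26 ⇒ 26 days.
Flooring has 4 days of float (longest path through it is 22).
The critical path is still Electrical→Cabinets→Paint→Inspection; finish is now 26 days.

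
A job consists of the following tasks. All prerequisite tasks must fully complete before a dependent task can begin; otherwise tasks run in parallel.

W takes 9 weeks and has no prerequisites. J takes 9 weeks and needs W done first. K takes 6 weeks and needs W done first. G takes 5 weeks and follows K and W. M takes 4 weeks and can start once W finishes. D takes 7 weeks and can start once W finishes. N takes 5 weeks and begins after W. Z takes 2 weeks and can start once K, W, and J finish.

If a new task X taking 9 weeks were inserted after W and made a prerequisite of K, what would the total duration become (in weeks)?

Originally the project takes 20 weeks.
With X inserted, K now waits for max(W, X).
New critical path: W→X→K→G = 9+9+6+5 = 29 ⇒ 29 weeks.

29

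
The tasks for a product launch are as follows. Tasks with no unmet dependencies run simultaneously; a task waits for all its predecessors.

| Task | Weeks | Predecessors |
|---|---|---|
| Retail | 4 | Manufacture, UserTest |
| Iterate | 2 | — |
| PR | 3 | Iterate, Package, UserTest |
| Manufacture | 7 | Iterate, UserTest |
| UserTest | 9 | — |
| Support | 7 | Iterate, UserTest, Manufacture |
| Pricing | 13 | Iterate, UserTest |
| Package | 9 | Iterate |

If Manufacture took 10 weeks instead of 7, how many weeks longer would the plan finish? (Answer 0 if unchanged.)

3

The binding path is UserTest→Manufacture→Support = 9+7+7 = 23; finish at 23 weeks.
Manufacture is on the critical path; changing it to 10 makes that path 26 weeks.
No other chain overtakes it, so the finish is 26 weeks.
Change in finish: 26 − 23 = +3 weeks.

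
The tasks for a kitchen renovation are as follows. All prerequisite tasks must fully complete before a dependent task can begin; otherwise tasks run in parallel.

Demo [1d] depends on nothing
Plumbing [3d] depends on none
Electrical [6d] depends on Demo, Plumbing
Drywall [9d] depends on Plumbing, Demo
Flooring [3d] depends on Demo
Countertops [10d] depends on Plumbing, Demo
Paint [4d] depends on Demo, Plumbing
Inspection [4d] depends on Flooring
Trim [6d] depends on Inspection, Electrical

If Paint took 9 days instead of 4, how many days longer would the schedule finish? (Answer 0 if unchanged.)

As given, the longest chain is Plumbing→Electrical→Trim = 3+6+6 = 15, so the finish is 15 days.
Paint is off the critical path — its longest chain is 7 days, giving 8 of slack.
The critical path is still Plumbing→Electrical→Trim; finish is now 15 days.
Change in finish: 15 − 15 = +0 days.

0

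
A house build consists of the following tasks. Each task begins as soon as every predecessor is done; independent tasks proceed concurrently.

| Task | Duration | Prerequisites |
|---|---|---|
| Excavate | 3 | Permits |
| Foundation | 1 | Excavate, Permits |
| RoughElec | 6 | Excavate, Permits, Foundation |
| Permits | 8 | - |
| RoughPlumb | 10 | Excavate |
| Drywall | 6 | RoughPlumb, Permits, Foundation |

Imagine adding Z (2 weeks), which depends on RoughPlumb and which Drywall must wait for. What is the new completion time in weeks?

29

Originally the job takes 27 weeks.
With Z inserted, Drywall now waits for max(RoughPlumb, Permits, Foundation, Z).
New critical path: Permits→Excavate→RoughPlumb→Z→Drywall = 8+3+10+2+6 = 29 ⇒ 29 weeks.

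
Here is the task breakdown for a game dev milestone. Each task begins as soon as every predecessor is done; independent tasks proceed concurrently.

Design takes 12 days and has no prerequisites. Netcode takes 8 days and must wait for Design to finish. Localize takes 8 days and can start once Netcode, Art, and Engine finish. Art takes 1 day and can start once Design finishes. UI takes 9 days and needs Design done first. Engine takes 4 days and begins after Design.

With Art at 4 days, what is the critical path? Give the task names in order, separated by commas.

Design, Netcode, Localize

As given, the longest chain is Design→Netcode→Localize = 12+8+8 = 28, so the finish is 28 days.
Art is off the critical path — its longest chain is 21 days, giving 7 of slack.
That remains the longest chain; total 28 days.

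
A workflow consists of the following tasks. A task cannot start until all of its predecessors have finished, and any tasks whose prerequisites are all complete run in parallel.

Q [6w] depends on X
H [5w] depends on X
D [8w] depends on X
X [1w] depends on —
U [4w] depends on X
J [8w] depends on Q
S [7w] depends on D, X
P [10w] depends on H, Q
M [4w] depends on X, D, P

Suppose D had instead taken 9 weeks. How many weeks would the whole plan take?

21

The binding path is X→Q→P→M = 1+6+10+4 = 21; finish at 21 weeks.
D has 5 weeks of float (longest path through it is 16).
That remains the longest chain; total 21 weeks.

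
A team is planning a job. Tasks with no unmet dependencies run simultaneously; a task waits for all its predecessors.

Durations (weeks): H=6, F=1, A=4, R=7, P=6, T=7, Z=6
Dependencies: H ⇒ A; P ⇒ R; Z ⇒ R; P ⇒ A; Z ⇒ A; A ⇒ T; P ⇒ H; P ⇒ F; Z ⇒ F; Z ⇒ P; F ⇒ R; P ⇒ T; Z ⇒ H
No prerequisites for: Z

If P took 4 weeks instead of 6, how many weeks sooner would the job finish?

Actual critical path: Z→P→H→A→T = 6+6+6+4+7 = 29 ⇒ 29 weeks.
Since P is critical, the -2 change carries straight to that chain (now 27 weeks).
No other chain overtakes it, so the finish is 27 weeks.
Change in finish: 27 − 29 = -2 weeks.

2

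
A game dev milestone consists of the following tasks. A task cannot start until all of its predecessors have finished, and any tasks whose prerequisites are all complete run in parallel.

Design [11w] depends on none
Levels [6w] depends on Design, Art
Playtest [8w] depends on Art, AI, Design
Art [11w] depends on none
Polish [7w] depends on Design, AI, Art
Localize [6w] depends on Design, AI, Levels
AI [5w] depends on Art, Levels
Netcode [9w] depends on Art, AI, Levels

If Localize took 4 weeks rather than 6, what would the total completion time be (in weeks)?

The binding path is Design→Levels→AI→Netcode = 11+6+5+9 = 31; finish at 31 weeks.
Localize has 3 weeks of float (longest path through it is 28).
That remains the longest chain; total 31 weeks.

31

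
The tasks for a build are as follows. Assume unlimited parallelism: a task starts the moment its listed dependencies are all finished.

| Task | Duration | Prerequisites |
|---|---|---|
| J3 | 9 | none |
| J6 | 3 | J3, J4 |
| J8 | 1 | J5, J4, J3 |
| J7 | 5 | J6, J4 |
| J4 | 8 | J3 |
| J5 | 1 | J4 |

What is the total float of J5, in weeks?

Critical path: J3→J4→J6→J7 = 9+8+3+5 = 25, so the finish is 25 weeks.
Longest path through J5: 19 weeks (earliest finish 18, latest finish 24).
Slack of J5 = 23 − 17 = 6 weeks.

6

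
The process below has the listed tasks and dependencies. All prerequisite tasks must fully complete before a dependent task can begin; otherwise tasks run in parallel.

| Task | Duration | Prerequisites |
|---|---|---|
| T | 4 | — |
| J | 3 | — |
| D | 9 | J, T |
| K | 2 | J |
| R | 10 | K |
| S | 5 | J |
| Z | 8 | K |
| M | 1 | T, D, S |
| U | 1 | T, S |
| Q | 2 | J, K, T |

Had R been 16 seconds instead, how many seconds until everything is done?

21

Baseline: J→K→R = 3+2+10 = 15 → 15 seconds.
Since R is critical, the +6 change carries straight to that chain (now 21 seconds).
That remains the longest chain; total 21 seconds.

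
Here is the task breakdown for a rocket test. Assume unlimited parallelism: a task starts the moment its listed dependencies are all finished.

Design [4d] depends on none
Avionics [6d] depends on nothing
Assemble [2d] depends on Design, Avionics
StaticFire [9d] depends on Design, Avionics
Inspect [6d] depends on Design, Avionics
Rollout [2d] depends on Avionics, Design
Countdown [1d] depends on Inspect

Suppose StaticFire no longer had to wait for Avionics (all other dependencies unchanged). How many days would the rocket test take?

13

With the dependency in place, Avionics→StaticFire = 6+9 = 15 sets the finish at 15 days.
Without Avionics→StaticFire, StaticFire's earliest start moves from 6 to 4.
New critical path: Design→StaticFire = 4+9 = 13 ⇒ 13 days.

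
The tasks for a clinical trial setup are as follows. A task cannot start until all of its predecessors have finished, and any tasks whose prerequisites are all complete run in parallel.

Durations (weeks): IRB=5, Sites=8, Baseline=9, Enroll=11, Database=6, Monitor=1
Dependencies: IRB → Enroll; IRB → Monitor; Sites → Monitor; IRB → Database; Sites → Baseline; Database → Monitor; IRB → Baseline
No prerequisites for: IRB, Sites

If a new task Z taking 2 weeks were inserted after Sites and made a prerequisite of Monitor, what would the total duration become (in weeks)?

17

Originally the plan takes 17 weeks.
With Z inserted, Monitor now waits for max(Sites, IRB, Database, Z).
New critical path: Sites→Baseline = 8+9 = 17 ⇒ 17 weeks.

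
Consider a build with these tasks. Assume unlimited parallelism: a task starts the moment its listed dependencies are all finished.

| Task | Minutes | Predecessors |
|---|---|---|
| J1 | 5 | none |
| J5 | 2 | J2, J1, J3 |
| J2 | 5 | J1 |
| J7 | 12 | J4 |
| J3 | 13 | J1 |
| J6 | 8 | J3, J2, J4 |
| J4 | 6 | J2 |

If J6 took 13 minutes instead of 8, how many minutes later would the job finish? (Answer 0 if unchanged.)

3

Baseline: J1→J2→J4→J7 = 5+5+6+12 = 28 → 28 minutes.
J6 is off the critical path — its longest chain is 26 minutes, giving 2 of slack.
Now J1→J3→J6 = 5+13+13 = 31 is longest, so the finish becomes 31 minutes.
Change in finish: 31 − 28 = +3 minutes.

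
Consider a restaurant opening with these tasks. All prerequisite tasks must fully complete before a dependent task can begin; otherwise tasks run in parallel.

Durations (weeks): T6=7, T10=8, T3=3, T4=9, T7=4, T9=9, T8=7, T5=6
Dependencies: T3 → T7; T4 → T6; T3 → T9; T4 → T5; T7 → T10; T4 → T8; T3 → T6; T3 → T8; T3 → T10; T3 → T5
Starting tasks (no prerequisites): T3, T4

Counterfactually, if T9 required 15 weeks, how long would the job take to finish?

18

Baseline: T4→T6 = 9+7 = 16 → 16 weeks.
T9 has 4 weeks of float (longest path through it is 12).
The binding chain switches to T3→T9 = 3+15 = 18; finish 18 weeks.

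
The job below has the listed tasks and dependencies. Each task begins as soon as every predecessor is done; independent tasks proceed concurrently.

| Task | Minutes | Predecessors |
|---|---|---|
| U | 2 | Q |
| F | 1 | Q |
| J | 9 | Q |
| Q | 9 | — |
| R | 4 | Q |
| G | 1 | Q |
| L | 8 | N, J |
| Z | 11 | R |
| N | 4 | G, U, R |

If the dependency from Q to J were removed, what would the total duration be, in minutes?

25

With the dependency in place, Q→J→L = 9+9+8 = 26 sets the finish at 26 minutes.
Without Q→J, J's earliest start moves from 9 to 0.
The longest chain is now Q→R→N→L = 9+4+4+8 = 25, so the job takes 25 minutes.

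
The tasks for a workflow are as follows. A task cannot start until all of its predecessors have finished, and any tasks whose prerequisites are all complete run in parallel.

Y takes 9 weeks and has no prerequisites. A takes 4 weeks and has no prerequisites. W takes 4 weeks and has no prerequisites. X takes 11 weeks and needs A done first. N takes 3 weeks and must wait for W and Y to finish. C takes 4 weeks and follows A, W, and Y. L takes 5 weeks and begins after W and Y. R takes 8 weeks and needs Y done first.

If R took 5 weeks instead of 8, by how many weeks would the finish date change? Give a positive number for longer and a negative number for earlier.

-2

The binding path is Y→R = 9+8 = 17; finish at 17 weeks.
R lies on that path, so at 5 weeks the path becomes 14 weeks.
Now A→X = 4+11 = 15 is longest, so the finish becomes 15 weeks.
Change in finish: 15 − 17 = -2 weeks.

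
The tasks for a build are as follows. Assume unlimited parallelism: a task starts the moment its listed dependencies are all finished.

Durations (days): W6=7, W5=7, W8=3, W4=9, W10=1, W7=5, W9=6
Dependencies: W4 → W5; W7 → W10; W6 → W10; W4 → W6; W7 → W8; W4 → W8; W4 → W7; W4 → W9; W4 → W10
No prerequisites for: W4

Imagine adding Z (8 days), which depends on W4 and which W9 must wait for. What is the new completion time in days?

23

Originally the schedule takes 17 days.
With Z inserted, W9 now waits for max(W4, Z).
New critical path: W4→Z→W9 = 9+8+6 = 23 ⇒ 23 days.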